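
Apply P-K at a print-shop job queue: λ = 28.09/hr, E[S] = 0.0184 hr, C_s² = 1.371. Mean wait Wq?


ρ = λ·E[S] = 28.09·0.0184 = 0.5169
E[S²] = E[S]²(1+C_s²) = 0.0184²·(1+1.371) = 0.0008027
Wq = λ·E[S²]/(2(1−ρ)) = 28.09·0.0008027/(2·0.4831) = 0.02334 hr

Final: 0.02334 hr


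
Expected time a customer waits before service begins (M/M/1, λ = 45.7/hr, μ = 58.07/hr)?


ρ = 45.7/58.07 = 0.7870
Wq = ρ/(μ−λ) = 0.7870/(58.07 − 45.7) = 0.7870/12.37 = 0.06362 hr

Final: 0.06362 hr


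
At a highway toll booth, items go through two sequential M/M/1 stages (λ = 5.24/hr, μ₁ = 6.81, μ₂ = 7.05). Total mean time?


Each node sees arrival rate λ = 5.24/hr (tandem ⇒ throughput preserved).
W₁ = 1/(μ₁−λ) = 1/(6.81−5.24) = 0.63694 hr
W₂ = 1/(μ₂−λ) = 1/(7.05−5.24) = 0.55249 hr
W_total = W₁ + W₂ = 0.63694 + 0.55249 = 1.18943 hr

Final: 1.18943 hr


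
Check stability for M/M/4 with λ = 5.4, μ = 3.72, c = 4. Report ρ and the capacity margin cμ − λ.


Total capacity cμ = 4·3.72 = 14.88/hr
ρ = λ/(cμ) = 5.4/14.88 = 0.3629
Stable ⇔ ρ < 1: YES
Spare capacity = cμ − λ = 14.88 − 5.4 = 9.48/hr

Final: ρ = 0.3629; stable; margin = 9.48/hr


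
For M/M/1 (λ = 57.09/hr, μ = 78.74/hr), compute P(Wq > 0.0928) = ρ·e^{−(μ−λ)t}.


ρ = 57.09/78.74 = 0.7250
P(Wq > t) = ρ·e^{−(μ−λ)t} = 0.7250·e^{−2.0091}
= 0.7250·0.134107 = 0.097233

Final: 0.097233


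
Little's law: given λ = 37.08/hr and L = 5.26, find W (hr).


W = L/λ = 5.26/37.08 = 0.1419 hr

Final: 0.1419 hr


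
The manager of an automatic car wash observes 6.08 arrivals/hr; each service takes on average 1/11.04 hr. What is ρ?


ρ = λ/μ = 6.08/11.04 = 0.5507

Final: 0.5507


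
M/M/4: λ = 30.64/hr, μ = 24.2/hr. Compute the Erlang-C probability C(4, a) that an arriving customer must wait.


a = λ/μ = 1.2661; ρ = a/4 = 0.3165
P₀ = 0.280696 (from M/M/c formula)
C(c,a) = [a^c/(c!(1−ρ))]·P₀ = [2.56977/(24·0.6835)]·0.280696
= 0.15666·0.280696 = 0.043974

Final: 0.043974


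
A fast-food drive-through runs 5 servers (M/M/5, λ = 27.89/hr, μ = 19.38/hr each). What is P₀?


a = λ/μ = 27.89/19.38 = 1.4391; ρ = a/c = 0.2878
Σ_{k=0}^{4} a^k/k! (terms k=0..4) = 1.00000 + 1.43911 + 1.03552 + 0.49674 + 0.17872 = 4.15010
Tail: a^5/(5!(1−ρ)) = 6.17268/(120·0.7122) = 0.07223
P₀ = 1/(4.15010 + 0.07223) = 1/4.22232 = 0.236836

Final: 0.236836


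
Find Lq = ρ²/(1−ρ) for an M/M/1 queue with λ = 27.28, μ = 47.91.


ρ = 27.28/47.91 = 0.5694
Lq = ρ²/(1−ρ) = 0.3242/0.4306 = 0.7529

Final: 0.7529


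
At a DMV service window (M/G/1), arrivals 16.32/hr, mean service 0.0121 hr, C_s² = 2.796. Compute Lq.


ρ = λ·E[S] = 16.32·0.0121 = 0.1975
Lq = ρ²(1+C_s²)/(2(1−ρ)) = 0.03900·(1+2.796)/(2·0.8025)
= 0.03900·3.7960/1.6051 = 0.09222

Final: 0.09222


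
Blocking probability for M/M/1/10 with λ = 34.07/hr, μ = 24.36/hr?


ρ = λ/μ = 34.07/24.36 = 1.3986
P_K = (1−ρ)ρ^K/(1−ρ^(K+1)) = (-0.3986·28.638383)/(1 − 40.053765)
= -11.415382/-39.053765 = 0.292299

Final: 0.292299


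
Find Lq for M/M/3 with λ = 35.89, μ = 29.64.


a = λ/μ = 1.2109; ρ = a/3 = 0.4036
P₀ = 0.290689
Lq = P₀·a^c·ρ / (c!·(1−ρ)²) = 0.290689·1.77536·0.4036/(6·0.35567)
= 0.09761

Final: 0.09761


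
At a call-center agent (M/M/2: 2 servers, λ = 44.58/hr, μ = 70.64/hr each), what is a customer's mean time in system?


a = 0.6311; ρ = 0.3155; P₀ = 0.520284
Lq = P₀·a^c·ρ/(c!(1−ρ)²) = 0.06978
Wq = Lq/λ = 0.06978/44.58 = 0.001565 hr
W = Wq + 1/μ = 0.001565 + 0.01416 = 0.01572 hr

Final: 0.01572 hr


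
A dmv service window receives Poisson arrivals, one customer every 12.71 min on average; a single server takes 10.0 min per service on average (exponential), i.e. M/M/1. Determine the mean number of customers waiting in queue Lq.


λ = 60/12.71 = 4.7207 /hr
μ = 60/10.0 = 6.0000 /hr
ρ = λ/μ = 4.7207/6.0000 = 0.7868
Lq = ρ²/(1−ρ) = 0.6190/0.2132 = 2.9033

Final: 2.9033


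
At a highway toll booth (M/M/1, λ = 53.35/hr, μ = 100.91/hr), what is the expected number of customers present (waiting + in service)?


ρ = λ/μ = 53.35/100.91 = 0.5287
L = ρ/(1−ρ) = 0.5287/(1 − 0.5287) = 0.5287/0.4713 = 1.1217

Final: 1.1217


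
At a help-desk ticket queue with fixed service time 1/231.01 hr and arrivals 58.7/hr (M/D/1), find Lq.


ρ = 58.7/231.01 = 0.2541
M/D/1: Lq = ρ²/(2(1−ρ)) = 0.06457/(2·0.7459) = 0.04328

Final: 0.04328


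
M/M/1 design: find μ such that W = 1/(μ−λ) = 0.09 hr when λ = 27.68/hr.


W = 1/(μ−λ) ⇒ μ − λ = 1/W = 1/0.09 = 11.1111
μ = λ + 1/W = 27.68 + 11.1111 = 38.7911 per hr

Final: 38.7911 /hr


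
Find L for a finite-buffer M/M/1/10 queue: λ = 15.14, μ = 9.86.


ρ = 15.14/9.86 = 1.5355
L = ρ[1 − (K+1)ρ^K + Kρ^(K+1)] / [(1−ρ)(1−ρ^(K+1))]
Numerator: 1.5355·(1 − 11·72.860073 + 10·111.876420) = 488.753904
Denominator: (-0.5355)·(-110.876420) = 59.373986
L = 488.753904/59.373986 = 8.2318

Final: 8.2318


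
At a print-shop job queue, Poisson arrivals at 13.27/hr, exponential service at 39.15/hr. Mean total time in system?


W = 1/(μ−λ) = 1/(39.15 − 13.27) = 1/25.88 = 0.03864 hr

Final: 0.03864 hr


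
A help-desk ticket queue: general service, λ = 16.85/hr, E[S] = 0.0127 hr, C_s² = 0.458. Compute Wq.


ρ = λ·E[S] = 16.85·0.0127 = 0.2140
E[S²] = E[S]²(1+C_s²) = 0.0127²·(1+0.458) = 0.0002352
Wq = λ·E[S²]/(2(1−ρ)) = 16.85·0.0002352/(2·0.7860) = 0.002521 hr

Final: 0.002521 hr


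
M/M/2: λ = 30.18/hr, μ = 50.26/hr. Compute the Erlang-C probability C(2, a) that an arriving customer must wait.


a = λ/μ = 0.6005; ρ = a/2 = 0.3002
P₀ = 0.538179 (from M/M/c formula)
C(c,a) = [a^c/(c!(1−ρ))]·P₀ = [0.36057/(2·0.6998)]·0.538179
= 0.25764·0.538179 = 0.138657

Final: 0.138657


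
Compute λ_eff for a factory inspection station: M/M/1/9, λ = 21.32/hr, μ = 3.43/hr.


ρ = 6.2157; P_K = (1−ρ)ρ^9/(1−ρ^10) = 0.839118
λ_eff = λ(1 − P_K) = 21.32·(1 − 0.839118) = 21.32·0.160882 = 3.4300 /hr

Final: 3.4300 /hr


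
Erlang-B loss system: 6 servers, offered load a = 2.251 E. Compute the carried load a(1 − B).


B(6,2.251) = 0.019186 (Erlang-B)
Carried load = a(1 − B) = 2.251·(1 − 0.019186) = 2.251·0.980814 = 2.2078 E

Final: 2.2078 Erlangs


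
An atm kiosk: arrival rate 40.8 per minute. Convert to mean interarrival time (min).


Mean interarrival time = 1/λ = 1/40.8 minute = 0.02451 minute
In minutes: 0.02451 × 1 = 0.02451 min

Final: 0.02451 min


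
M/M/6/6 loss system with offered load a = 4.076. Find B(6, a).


B(c,a) = (a^c/c!) / Σ_{k=0}^{c} a^k/k!
a^6/6! = 6.369019
Σ terms (k=0..6): 1.00000 + 4.07600 + 8.30689 + 11.28629 + 11.50073 + 9.37540 + 6.36902 = 51.914327
B = 6.369019/51.914327 = 0.122683

Final: 0.122683


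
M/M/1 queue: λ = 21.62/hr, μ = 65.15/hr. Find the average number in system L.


ρ = λ/μ = 21.62/65.15 = 0.3318
L = ρ/(1−ρ) = 0.3318/(1 − 0.3318) = 0.3318/0.6682 = 0.4967

Final: 0.4967


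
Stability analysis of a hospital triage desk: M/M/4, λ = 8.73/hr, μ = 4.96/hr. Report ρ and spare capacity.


Total capacity cμ = 4·4.96 = 19.84/hr
ρ = λ/(cμ) = 8.73/19.84 = 0.4400
Stable ⇔ ρ < 1: YES
Spare capacity = cμ − λ = 19.84 − 8.73 = 11.11/hr

Final: ρ = 0.4400; stable; margin = 11.11/hr


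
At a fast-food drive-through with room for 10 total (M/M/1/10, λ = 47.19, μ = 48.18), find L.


ρ = 47.19/48.18 = 0.9795
L = ρ[1 − (K+1)ρ^K + Kρ^(K+1)] / [(1−ρ)(1−ρ^(K+1))]
Numerator: 0.9795·(1 − 11·0.812516 + 10·0.795820) = 0.020107
Denominator: (0.02055)·(0.204180) = 0.004195
L = 0.020107/0.004195 = 4.7926

Final: 4.7926


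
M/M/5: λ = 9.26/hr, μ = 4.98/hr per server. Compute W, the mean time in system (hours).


a = 1.8594; ρ = 0.3719; P₀ = 0.154974
Lq = P₀·a^c·ρ/(c!(1−ρ)²) = 0.02706
Wq = Lq/λ = 0.02706/9.26 = 0.002922 hr
W = Wq + 1/μ = 0.002922 + 0.20080 = 0.20373 hr

Final: 0.20373 hr


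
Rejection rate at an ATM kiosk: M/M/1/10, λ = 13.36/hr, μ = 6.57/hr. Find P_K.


ρ = λ/μ = 13.36/6.57 = 2.0335
P_K = (1−ρ)ρ^K/(1−ρ^(K+1)) = (-1.0335·1208.957088)/(1 − 2458.396757)
= -1249.439669/-2457.396757 = 0.508440

Final: 0.508440


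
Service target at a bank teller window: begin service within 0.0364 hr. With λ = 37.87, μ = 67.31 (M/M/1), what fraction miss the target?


ρ = 37.87/67.31 = 0.5626
P(Wq > t) = ρ·e^{−(μ−λ)t} = 0.5626·e^{−1.0716}
= 0.5626·0.342455 = 0.192672

Final: 0.192672


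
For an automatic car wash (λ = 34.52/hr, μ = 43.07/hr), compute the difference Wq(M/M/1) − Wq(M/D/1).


ρ = 34.52/43.07 = 0.8015
Wq(M/M/1) = ρ/(μ−λ) = 0.8015/8.55 = 0.09374 hr
Wq(M/D/1) = ρ/(2(μ−λ)) = 0.04687 hr
Savings = 0.09374 − 0.04687 = 0.04687 hr

Final: 0.04687 hr


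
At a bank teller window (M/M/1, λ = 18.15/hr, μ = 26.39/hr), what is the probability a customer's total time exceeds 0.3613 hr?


W ~ Exponential(μ−λ) for M/M/1.
μ − λ = 26.39 − 18.15 = 8.2400
P(W > t) = e^{−(μ−λ)t} = e^{−2.9771} = 0.050940

Final: 0.050940


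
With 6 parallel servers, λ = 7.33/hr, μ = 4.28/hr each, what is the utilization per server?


ρ = λ/(cμ) = 7.33/(6·4.28) = 7.33/25.68 = 0.2854

Final: 0.2854


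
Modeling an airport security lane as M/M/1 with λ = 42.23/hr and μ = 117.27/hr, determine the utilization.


ρ = λ/μ = 42.23/117.27 = 0.3601

Final: 0.3601


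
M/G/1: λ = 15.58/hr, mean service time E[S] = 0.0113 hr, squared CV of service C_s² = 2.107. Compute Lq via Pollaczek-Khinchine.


ρ = λ·E[S] = 15.58·0.0113 = 0.1761
Lq = ρ²(1+C_s²)/(2(1−ρ)) = 0.03100·(1+2.107)/(2·0.8239)
= 0.03100·3.1070/1.6479 = 0.05844

Final: 0.05844


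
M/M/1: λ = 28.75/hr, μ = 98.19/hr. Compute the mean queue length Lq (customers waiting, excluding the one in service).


ρ = 28.75/98.19 = 0.2928
Lq = ρ²/(1−ρ) = 0.08573/0.7072 = 0.1212

Final: 0.1212


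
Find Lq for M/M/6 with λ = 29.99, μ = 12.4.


a = λ/μ = 2.4185; ρ = a/6 = 0.4031
P₀ = 0.088637
Lq = P₀·a^c·ρ / (c!·(1−ρ)²) = 0.088637·200.13760·0.4031/(720·0.35630)
= 0.02787

Final: 0.02787


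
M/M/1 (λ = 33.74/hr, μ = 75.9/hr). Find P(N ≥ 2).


ρ = 33.74/75.9 = 0.4445
P(N ≥ n) = ρ^n = 0.4445^2 = 0.197609

Final: 0.197609


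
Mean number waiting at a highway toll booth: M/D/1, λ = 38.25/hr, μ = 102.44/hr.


ρ = 38.25/102.44 = 0.3734
M/D/1: Lq = ρ²/(2(1−ρ)) = 0.1394/(2·0.6266) = 0.11125

Final: 0.11125


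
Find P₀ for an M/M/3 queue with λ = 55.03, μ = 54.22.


a = λ/μ = 55.03/54.22 = 1.0149; ρ = a/c = 0.3383
Σ_{k=0}^{2} a^k/k! (terms k=0..2) = 1.00000 + 1.01494 + 0.51505 = 2.52999
Tail: a^3/(3!(1−ρ)) = 1.04549/(6·0.6617) = 0.26334
P₀ = 1/(2.52999 + 0.26334) = 1/2.79333 = 0.357996

Final: 0.357996


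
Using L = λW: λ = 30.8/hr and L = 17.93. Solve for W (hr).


W = L/λ = 17.93/30.8 = 0.5821 hr

Final: 0.5821 hr


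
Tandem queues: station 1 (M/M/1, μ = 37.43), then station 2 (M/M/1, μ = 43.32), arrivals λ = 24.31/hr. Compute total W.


Each node sees arrival rate λ = 24.31/hr (tandem ⇒ throughput preserved).
W₁ = 1/(μ₁−λ) = 1/(37.43−24.31) = 0.07622 hr
W₂ = 1/(μ₂−λ) = 1/(43.32−24.31) = 0.05260 hr
W_total = W₁ + W₂ = 0.07622 + 0.05260 = 0.12882 hr

Final: 0.12882 hr


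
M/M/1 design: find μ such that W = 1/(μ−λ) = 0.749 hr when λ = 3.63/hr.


W = 1/(μ−λ) ⇒ μ − λ = 1/W = 1/0.749 = 1.3351
μ = λ + 1/W = 3.63 + 1.3351 = 4.9651 per hr

Final: 4.9651 /hr


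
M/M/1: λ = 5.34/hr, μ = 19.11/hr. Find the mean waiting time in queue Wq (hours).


ρ = 5.34/19.11 = 0.2794
Wq = ρ/(μ−λ) = 0.2794/(19.11 − 5.34) = 0.2794/13.77 = 0.02029 hr

Final: 0.02029 hr


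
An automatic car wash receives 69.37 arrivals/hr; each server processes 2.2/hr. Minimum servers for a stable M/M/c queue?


Stability requires cμ > λ ⇔ c > λ/μ.
λ/μ = 69.37/2.2 = 31.5318
Minimum integer c = ⌊31.5318⌋ + 1 = 32
Check: 32·2.2 = 70.40 > 69.37, while 31·2.2 = 68.20 ≤ 69.37

Final: 32 servers


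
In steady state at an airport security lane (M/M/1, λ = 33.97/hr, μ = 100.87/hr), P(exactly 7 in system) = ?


ρ = 33.97/100.87 = 0.3368
P_n = (1−ρ)·ρ^n = (1 − 0.3368)·0.3368^7 = 0.6632·0.0004913 = 0.0003258

Final: 0.0003258


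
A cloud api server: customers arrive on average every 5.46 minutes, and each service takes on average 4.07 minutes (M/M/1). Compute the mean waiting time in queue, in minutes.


λ = 60/5.46 = 10.9890 /hr
μ = 60/4.07 = 14.7420 /hr
ρ = λ/μ = 10.9890/14.7420 = 0.7454
Wq = ρ/(μ−λ) = 0.7454/(14.7420−10.9890) = 0.19862 hr
In minutes: 0.19862·60 = 11.917 min

Final: 11.917 min


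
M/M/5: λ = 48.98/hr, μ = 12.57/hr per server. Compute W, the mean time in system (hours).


a = 3.8966; ρ = 0.7793; P₀ = 0.015180
Lq = P₀·a^c·ρ/(c!(1−ρ)²) = 1.81839
Wq = Lq/λ = 1.81839/48.98 = 0.03713 hr
W = Wq + 1/μ = 0.03713 + 0.07955 = 0.11668 hr

Final: 0.11668 hr


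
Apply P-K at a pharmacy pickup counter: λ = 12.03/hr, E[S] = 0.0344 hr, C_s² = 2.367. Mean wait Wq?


ρ = λ·E[S] = 12.03·0.0344 = 0.4138
E[S²] = E[S]²(1+C_s²) = 0.0344²·(1+2.367) = 0.003984
Wq = λ·E[S²]/(2(1−ρ)) = 12.03·0.003984/(2·0.5862) = 0.04089 hr

Final: 0.04089 hr


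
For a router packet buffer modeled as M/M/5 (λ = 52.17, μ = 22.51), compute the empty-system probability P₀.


a = λ/μ = 52.17/22.51 = 2.3176; ρ = a/c = 0.4635
Σ_{k=0}^{4} a^k/k! (terms k=0..4) = 1.00000 + 2.31764 + 2.68572 + 2.07484 + 1.20218 = 9.28038
Tail: a^5/(5!(1−ρ)) = 66.86929/(120·0.5365) = 1.03872
P₀ = 1/(9.28038 + 1.03872) = 1/10.31910 = 0.096908

Final: 0.096908


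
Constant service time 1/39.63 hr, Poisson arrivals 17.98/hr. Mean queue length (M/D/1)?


ρ = 17.98/39.63 = 0.4537
M/D/1: Lq = ρ²/(2(1−ρ)) = 0.2058/(2·0.5463) = 0.18839

Final: 0.18839


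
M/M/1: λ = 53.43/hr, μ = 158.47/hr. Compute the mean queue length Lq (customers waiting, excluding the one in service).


ρ = 53.43/158.47 = 0.3372
Lq = ρ²/(1−ρ) = 0.1137/0.6628 = 0.1715

Final: 0.1715


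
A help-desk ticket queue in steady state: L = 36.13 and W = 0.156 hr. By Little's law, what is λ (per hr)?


λ = L/W = 36.13/0.156 = 231.6026 /hr

Final: 231.6026 /hr


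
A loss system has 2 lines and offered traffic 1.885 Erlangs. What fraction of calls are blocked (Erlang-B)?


B(c,a) = (a^c/c!) / Σ_{k=0}^{c} a^k/k!
a^2/2! = 1.776612
Σ terms (k=0..2): 1.00000 + 1.88500 + 1.77661 = 4.661613
B = 1.776612/4.661613 = 0.381115

Final: 0.381115


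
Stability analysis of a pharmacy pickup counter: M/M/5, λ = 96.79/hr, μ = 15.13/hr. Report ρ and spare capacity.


Total capacity cμ = 5·15.13 = 75.65/hr
ρ = λ/(cμ) = 96.79/75.65 = 1.2794
Stable ⇔ ρ < 1: NO
Spare capacity = cμ − λ = 75.65 − 96.79 = -21.14/hr

Final: ρ = 1.2794; unstable; margin = -21.14/hr


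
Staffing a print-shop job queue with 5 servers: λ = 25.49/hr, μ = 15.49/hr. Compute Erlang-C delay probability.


a = λ/μ = 1.6456; ρ = a/5 = 0.3291
P₀ = 0.192395 (from M/M/c formula)
C(c,a) = [a^c/(c!(1−ρ))]·P₀ = [12.06680/(120·0.6709)]·0.192395
= 0.14989·0.192395 = 0.028837

Final: 0.028837


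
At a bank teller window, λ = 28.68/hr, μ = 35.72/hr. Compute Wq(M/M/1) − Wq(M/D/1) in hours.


ρ = 28.68/35.72 = 0.8029
Wq(M/M/1) = ρ/(μ−λ) = 0.8029/7.04 = 0.11405 hr
Wq(M/D/1) = ρ/(2(μ−λ)) = 0.05702 hr
Savings = 0.11405 − 0.05702 = 0.05702 hr

Final: 0.05702 hr


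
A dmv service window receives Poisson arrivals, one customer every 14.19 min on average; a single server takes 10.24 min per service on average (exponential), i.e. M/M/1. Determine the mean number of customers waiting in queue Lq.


λ = 60/14.19 = 4.2283 /hr
μ = 60/10.24 = 5.8594 /hr
ρ = λ/μ = 4.2283/5.8594 = 0.7216
Lq = ρ²/(1−ρ) = 0.5208/0.2784 = 1.8708

Final: 1.8708


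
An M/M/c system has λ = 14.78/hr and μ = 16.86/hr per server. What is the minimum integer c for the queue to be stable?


Stability requires cμ > λ ⇔ c > λ/μ.
λ/μ = 14.78/16.86 = 0.8766
Minimum integer c = ⌊0.8766⌋ + 1 = 1
Check: 1·16.86 = 16.86 > 14.78, while 0·16.86 = 0.00 ≤ 14.78

Final: 1 servers


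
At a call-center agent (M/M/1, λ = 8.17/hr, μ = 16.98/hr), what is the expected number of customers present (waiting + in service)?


ρ = λ/μ = 8.17/16.98 = 0.4812
L = ρ/(1−ρ) = 0.4812/(1 − 0.4812) = 0.4812/0.5188 = 0.9274

Final: 0.9274


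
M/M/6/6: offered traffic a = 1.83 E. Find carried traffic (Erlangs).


B(6,1.83) = 0.008391 (Erlang-B)
Carried load = a(1 − B) = 1.83·(1 − 0.008391) = 1.83·0.991609 = 1.8146 E

Final: 1.8146 Erlangs


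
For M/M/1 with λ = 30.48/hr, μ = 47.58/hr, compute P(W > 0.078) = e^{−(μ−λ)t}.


W ~ Exponential(μ−λ) for M/M/1.
μ − λ = 47.58 − 30.48 = 17.1000
P(W > t) = e^{−(μ−λ)t} = e^{−1.3338} = 0.263474

Final: 0.263474


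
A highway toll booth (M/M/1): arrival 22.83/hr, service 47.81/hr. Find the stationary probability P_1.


ρ = 22.83/47.81 = 0.4775
P_n = (1−ρ)·ρ^n = (1 − 0.4775)·0.4775^1 = 0.5225·0.477515 = 0.249494

Final: 0.249494


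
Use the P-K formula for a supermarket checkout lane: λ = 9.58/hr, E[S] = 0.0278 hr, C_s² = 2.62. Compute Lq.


ρ = λ·E[S] = 9.58·0.0278 = 0.2663
Lq = ρ²(1+C_s²)/(2(1−ρ)) = 0.07093·(1+2.62)/(2·0.7337)
= 0.07093·3.6200/1.4674 = 0.17498

Final: 0.17498


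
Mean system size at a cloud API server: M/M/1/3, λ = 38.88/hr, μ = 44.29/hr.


ρ = 38.88/44.29 = 0.8779
L = ρ[1 − (K+1)ρ^K + Kρ^(K+1)] / [(1−ρ)(1−ρ^(K+1))]
Numerator: 0.8779·(1 − 4·0.676491 + 3·0.593858) = 0.066375
Denominator: (0.1221)·(0.406142) = 0.049610
L = 0.066375/0.049610 = 1.3379

Final: 1.3379


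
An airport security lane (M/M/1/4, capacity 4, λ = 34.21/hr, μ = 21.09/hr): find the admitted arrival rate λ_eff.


ρ = 1.6221; P_K = (1−ρ)ρ^4/(1−ρ^5) = 0.421002
λ_eff = λ(1 − P_K) = 34.21·(1 − 0.421002) = 34.21·0.578998 = 19.8075 /hr

Final: 19.8075 /hr


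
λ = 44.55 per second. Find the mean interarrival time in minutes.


Mean interarrival time = 1/λ = 1/44.55 second = 0.02245 second
In minutes: 0.02245 × 0.0166667 = 0.0003741 min

Final: 0.0003741 min


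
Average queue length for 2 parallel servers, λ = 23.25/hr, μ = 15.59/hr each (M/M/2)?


a = λ/μ = 1.4913; ρ = a/2 = 0.7457
P₀ = 0.145692
Lq = P₀·a^c·ρ / (c!·(1−ρ)²) = 0.145692·2.22410·0.7457/(2·0.06468)
= 1.86772

Final: 1.86772


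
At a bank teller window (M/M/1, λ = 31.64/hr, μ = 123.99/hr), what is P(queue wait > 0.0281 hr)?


ρ = 31.64/123.99 = 0.2552
P(Wq > t) = ρ·e^{−(μ−λ)t} = 0.2552·e^{−2.5950}
= 0.2552·0.074643 = 0.019048

Final: 0.019048


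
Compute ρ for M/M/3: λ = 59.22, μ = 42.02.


ρ = λ/(cμ) = 59.22/(3·42.02) = 59.22/126.06 = 0.4698

Final: 0.4698


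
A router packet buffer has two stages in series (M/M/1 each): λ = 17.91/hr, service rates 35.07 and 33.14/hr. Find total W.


Each node sees arrival rate λ = 17.91/hr (tandem ⇒ throughput preserved).
W₁ = 1/(μ₁−λ) = 1/(35.07−17.91) = 0.05828 hr
W₂ = 1/(μ₂−λ) = 1/(33.14−17.91) = 0.06566 hr
W_total = W₁ + W₂ = 0.05828 + 0.06566 = 0.12393 hr

Final: 0.12393 hr


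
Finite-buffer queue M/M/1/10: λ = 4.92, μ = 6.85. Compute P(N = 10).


ρ = λ/μ = 4.92/6.85 = 0.7182
P_K = (1−ρ)ρ^K/(1−ρ^(K+1)) = (0.2818·0.036538)/(1 − 0.026243)
= 0.010295/0.973757 = 0.010572

Final: 0.010572


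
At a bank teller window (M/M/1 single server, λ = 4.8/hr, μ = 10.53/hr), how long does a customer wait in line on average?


ρ = 4.8/10.53 = 0.4558
Wq = ρ/(μ−λ) = 0.4558/(10.53 − 4.8) = 0.4558/5.73 = 0.07955 hr

Final: 0.07955 hr


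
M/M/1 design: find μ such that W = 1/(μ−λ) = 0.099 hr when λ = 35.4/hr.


W = 1/(μ−λ) ⇒ μ − λ = 1/W = 1/0.099 = 10.1010
μ = λ + 1/W = 35.4 + 10.1010 = 45.5010 per hr

Final: 45.5010 /hr


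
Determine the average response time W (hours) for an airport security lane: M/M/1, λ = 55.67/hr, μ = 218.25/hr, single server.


W = 1/(μ−λ) = 1/(218.25 − 55.67) = 1/162.58 = 0.006151 hr

Final: 0.006151 hr


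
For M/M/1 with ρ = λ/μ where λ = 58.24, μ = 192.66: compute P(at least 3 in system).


ρ = 58.24/192.66 = 0.3023
P(N ≥ n) = ρ^n = 0.3023^3 = 0.027624

Final: 0.027624


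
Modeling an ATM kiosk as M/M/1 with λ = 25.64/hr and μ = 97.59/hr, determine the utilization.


ρ = λ/μ = 25.64/97.59 = 0.2627

Final: 0.2627


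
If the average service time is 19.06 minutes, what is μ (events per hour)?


μ = 1/(service time) in consistent units.
1 hour = 60 min, so μ = 60/19.06 = 3.1480 per hour

Final: 3.1480 /hr


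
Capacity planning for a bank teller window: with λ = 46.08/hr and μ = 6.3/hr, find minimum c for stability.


Stability requires cμ > λ ⇔ c > λ/μ.
λ/μ = 46.08/6.3 = 7.3143
Minimum integer c = ⌊7.3143⌋ + 1 = 8
Check: 8·6.3 = 50.40 > 46.08, while 7·6.3 = 44.10 ≤ 46.08

Final: 8 servers


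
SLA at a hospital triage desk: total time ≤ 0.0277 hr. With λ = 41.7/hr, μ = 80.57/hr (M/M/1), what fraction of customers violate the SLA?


W ~ Exponential(μ−λ) for M/M/1.
μ − λ = 80.57 − 41.7 = 38.8700
P(W > t) = e^{−(μ−λ)t} = e^{−1.0767} = 0.340718

Final: 0.340718


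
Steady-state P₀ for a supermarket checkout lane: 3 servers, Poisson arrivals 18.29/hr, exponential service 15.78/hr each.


a = λ/μ = 18.29/15.78 = 1.1591; ρ = a/c = 0.3864
Σ_{k=0}^{2} a^k/k! (terms k=0..2) = 1.00000 + 1.15906 + 0.67171 = 2.83077
Tail: a^3/(3!(1−ρ)) = 1.55711/(6·0.6136) = 0.42291
P₀ = 1/(2.83077 + 0.42291) = 1/3.25369 = 0.307344

Final: 0.307344


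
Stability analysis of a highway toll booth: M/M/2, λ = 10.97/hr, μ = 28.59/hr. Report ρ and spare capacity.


Total capacity cμ = 2·28.59 = 57.18/hr
ρ = λ/(cμ) = 10.97/57.18 = 0.1919
Stable ⇔ ρ < 1: YES
Spare capacity = cμ − λ = 57.18 − 10.97 = 46.21/hr

Final: ρ = 0.1919; stable; margin = 46.21/hr


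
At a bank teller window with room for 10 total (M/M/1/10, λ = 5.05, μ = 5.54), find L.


ρ = 5.05/5.54 = 0.9116
L = ρ[1 − (K+1)ρ^K + Kρ^(K+1)] / [(1−ρ)(1−ρ^(K+1))]
Numerator: 0.9116·(1 − 11·0.396110 + 10·0.361075) = 0.231114
Denominator: (0.08845)·(0.638925) = 0.056511
L = 0.231114/0.056511 = 4.0897

Final: 4.0897


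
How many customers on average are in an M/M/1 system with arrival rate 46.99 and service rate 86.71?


ρ = λ/μ = 46.99/86.71 = 0.5419
L = ρ/(1−ρ) = 0.5419/(1 − 0.5419) = 0.5419/0.4581 = 1.1830

Final: 1.1830


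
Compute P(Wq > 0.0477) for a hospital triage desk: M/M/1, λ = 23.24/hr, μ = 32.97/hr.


ρ = 23.24/32.97 = 0.7049
P(Wq > t) = ρ·e^{−(μ−λ)t} = 0.7049·e^{−0.4641}
= 0.7049·0.628687 = 0.443151

Final: 0.443151


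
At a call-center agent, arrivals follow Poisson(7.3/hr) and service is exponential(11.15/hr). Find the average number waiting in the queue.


ρ = 7.3/11.15 = 0.6547
Lq = ρ²/(1−ρ) = 0.4286/0.3453 = 1.2414

Final: 1.2414


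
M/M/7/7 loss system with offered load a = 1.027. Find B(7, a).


B(c,a) = (a^c/c!) / Σ_{k=0}^{c} a^k/k!
a^7/7! = 0.0002391
Σ terms (k=0..7): 1.00000 + 1.02700 + 0.52736 + 0.18053 + 0.04635 + 0.009521 + 0.001630 + 0.0002391 = 2.792641
B = 0.0002391/2.792641 = 0.00008561

Final: 0.00008561


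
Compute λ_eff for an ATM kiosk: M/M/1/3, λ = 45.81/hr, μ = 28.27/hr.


ρ = 1.6204; P_K = (1−ρ)ρ^3/(1−ρ^4) = 0.447836
λ_eff = λ(1 − P_K) = 45.81·(1 − 0.447836) = 45.81·0.552164 = 25.2946 /hr

Final: 25.2946 /hr


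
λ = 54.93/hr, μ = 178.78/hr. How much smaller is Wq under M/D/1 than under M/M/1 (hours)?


ρ = 54.93/178.78 = 0.3072
Wq(M/M/1) = ρ/(μ−λ) = 0.3072/123.85 = 0.002481 hr
Wq(M/D/1) = ρ/(2(μ−λ)) = 0.001240 hr
Savings = 0.002481 − 0.001240 = 0.001240 hr

Final: 0.001240 hr


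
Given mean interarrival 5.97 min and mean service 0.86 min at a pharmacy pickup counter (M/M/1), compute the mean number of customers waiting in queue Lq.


λ = 60/5.97 = 10.0503 /hr
μ = 60/0.86 = 69.7674 /hr
ρ = λ/μ = 10.0503/69.7674 = 0.1441
Lq = ρ²/(1−ρ) = 0.02075/0.8559 = 0.02424

Final: 0.02424


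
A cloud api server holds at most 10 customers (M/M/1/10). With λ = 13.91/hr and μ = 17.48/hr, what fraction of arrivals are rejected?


ρ = λ/μ = 13.91/17.48 = 0.7958
P_K = (1−ρ)ρ^K/(1−ρ^(K+1)) = (0.2042·0.101826)/(1 − 0.081029)
= 0.020796/0.918971 = 0.022630

Final: 0.022630


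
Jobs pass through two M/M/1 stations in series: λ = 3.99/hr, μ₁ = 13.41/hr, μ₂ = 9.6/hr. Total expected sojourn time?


Each node sees arrival rate λ = 3.99/hr (tandem ⇒ throughput preserved).
W₁ = 1/(μ₁−λ) = 1/(13.41−3.99) = 0.10616 hr
W₂ = 1/(μ₂−λ) = 1/(9.6−3.99) = 0.17825 hr
W_total = W₁ + W₂ = 0.10616 + 0.17825 = 0.28441 hr

Final: 0.28441 hr


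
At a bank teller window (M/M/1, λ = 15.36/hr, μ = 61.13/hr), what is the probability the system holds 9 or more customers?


ρ = 15.36/61.13 = 0.2513
P(N ≥ n) = ρ^n = 0.2513^9 = 0.000003992

Final: 0.000003992


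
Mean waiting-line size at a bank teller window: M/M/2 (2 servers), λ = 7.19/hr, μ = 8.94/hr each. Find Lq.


a = λ/μ = 0.8043; ρ = a/2 = 0.4021
P₀ = 0.426406
Lq = P₀·a^c·ρ / (c!·(1−ρ)²) = 0.426406·0.64682·0.4021/(2·0.35745)
= 0.15514

Final: 0.15514


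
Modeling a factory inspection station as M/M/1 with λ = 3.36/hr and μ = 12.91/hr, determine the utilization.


ρ = λ/μ = 3.36/12.91 = 0.2603

Final: 0.2603


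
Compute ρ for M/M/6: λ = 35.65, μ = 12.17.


ρ = λ/(cμ) = 35.65/(6·12.17) = 35.65/73.02 = 0.4882

Final: 0.4882


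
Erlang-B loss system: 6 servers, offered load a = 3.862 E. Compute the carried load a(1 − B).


B(6,3.862) = 0.107278 (Erlang-B)
Carried load = a(1 − B) = 3.862·(1 − 0.107278) = 3.862·0.892722 = 3.4477 E

Final: 3.4477 Erlangs


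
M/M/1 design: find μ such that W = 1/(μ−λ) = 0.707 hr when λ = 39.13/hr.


W = 1/(μ−λ) ⇒ μ − λ = 1/W = 1/0.707 = 1.4144
μ = λ + 1/W = 39.13 + 1.4144 = 40.5444 per hr

Final: 40.5444 /hr


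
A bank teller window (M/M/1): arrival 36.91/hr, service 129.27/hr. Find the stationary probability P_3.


ρ = 36.91/129.27 = 0.2855
P_n = (1−ρ)·ρ^n = (1 − 0.2855)·0.2855^3 = 0.7145·0.023278 = 0.016631

Final: 0.016631


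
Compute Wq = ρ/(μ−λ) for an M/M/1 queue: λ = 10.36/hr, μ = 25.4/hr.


ρ = 10.36/25.4 = 0.4079
Wq = ρ/(μ−λ) = 0.4079/(25.4 − 10.36) = 0.4079/15.04 = 0.02712 hr

Final: 0.02712 hr


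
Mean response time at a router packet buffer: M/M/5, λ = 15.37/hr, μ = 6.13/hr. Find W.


a = 2.5073; ρ = 0.5015; P₀ = 0.079484
Lq = P₀·a^c·ρ/(c!(1−ρ)²) = 0.13244
Wq = Lq/λ = 0.13244/15.37 = 0.008617 hr
W = Wq + 1/μ = 0.008617 + 0.16313 = 0.17175 hr

Final: 0.17175 hr


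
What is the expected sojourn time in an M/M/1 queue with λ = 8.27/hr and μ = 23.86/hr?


W = 1/(μ−λ) = 1/(23.86 − 8.27) = 1/15.59 = 0.06414 hr

Final: 0.06414 hr


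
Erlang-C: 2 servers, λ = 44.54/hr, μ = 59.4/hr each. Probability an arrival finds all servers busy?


a = λ/μ = 0.7498; ρ = a/2 = 0.3749
P₀ = 0.454635 (from M/M/c formula)
C(c,a) = [a^c/(c!(1−ρ))]·P₀ = [0.56225/(2·0.6251)]·0.454635
= 0.44974·0.454635 = 0.204466

Final: 0.204466


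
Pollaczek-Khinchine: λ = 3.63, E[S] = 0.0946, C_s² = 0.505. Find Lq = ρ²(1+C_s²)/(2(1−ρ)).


ρ = λ·E[S] = 3.63·0.0946 = 0.3434
Lq = ρ²(1+C_s²)/(2(1−ρ)) = 0.1179·(1+0.505)/(2·0.6566)
= 0.1179·1.5050/1.3132 = 0.13514

Final: 0.13514


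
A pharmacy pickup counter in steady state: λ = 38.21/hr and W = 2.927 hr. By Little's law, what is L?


L = λW = 38.21·2.927 = 111.8407

Final: 111.8407


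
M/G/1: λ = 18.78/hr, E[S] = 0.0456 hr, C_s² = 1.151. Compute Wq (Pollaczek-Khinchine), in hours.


ρ = λ·E[S] = 18.78·0.0456 = 0.8564
E[S²] = E[S]²(1+C_s²) = 0.0456²·(1+1.151) = 0.004473
Wq = λ·E[S²]/(2(1−ρ)) = 18.78·0.004473/(2·0.1436) = 0.29240 hr

Final: 0.29240 hr


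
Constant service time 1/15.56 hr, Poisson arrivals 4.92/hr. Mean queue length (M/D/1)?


ρ = 4.92/15.56 = 0.3162
M/D/1: Lq = ρ²/(2(1−ρ)) = 0.09998/(2·0.6838) = 0.07311

Final: 0.07311


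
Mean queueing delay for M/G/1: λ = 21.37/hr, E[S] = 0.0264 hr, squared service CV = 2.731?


ρ = λ·E[S] = 21.37·0.0264 = 0.5642
E[S²] = E[S]²(1+C_s²) = 0.0264²·(1+2.731) = 0.002600
Wq = λ·E[S²]/(2(1−ρ)) = 21.37·0.002600/(2·0.4358) = 0.06375 hr

Final: 0.06375 hr


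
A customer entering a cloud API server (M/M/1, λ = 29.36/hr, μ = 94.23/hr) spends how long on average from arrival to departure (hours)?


W = 1/(μ−λ) = 1/(94.23 − 29.36) = 1/64.87 = 0.01542 hr

Final: 0.01542 hr


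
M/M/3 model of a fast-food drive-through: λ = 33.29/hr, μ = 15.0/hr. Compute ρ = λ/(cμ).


ρ = λ/(cμ) = 33.29/(3·15.0) = 33.29/45.00 = 0.7398

Final: 0.7398


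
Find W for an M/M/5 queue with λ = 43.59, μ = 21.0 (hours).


a = 2.0757; ρ = 0.4151; P₀ = 0.124330
Lq = P₀·a^c·ρ/(c!(1−ρ)²) = 0.04845
Wq = Lq/λ = 0.04845/43.59 = 0.001112 hr
W = Wq + 1/μ = 0.001112 + 0.04762 = 0.04873 hr

Final: 0.04873 hr


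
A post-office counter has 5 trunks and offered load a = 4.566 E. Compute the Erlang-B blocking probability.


B(c,a) = (a^c/c!) / Σ_{k=0}^{c} a^k/k!
a^5/5! = 16.538583
Σ terms (k=0..5): 1.00000 + 4.56600 + 10.42418 + 15.86560 + 18.11058 + 16.53858 = 66.504941
B = 16.538583/66.504941 = 0.248682

Final: 0.248682


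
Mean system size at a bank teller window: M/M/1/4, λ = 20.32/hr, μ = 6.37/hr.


ρ = 20.32/6.37 = 3.1900
L = ρ[1 − (K+1)ρ^K + Kρ^(K+1)] / [(1−ρ)(1−ρ^(K+1))]
Numerator: 3.1900·(1 − 5·103.546896 + 4·330.309722) = 2566.331170
Denominator: (-2.1900)·(-329.309722) = 721.172782
L = 2566.331170/721.172782 = 3.5586

Final: 3.5586


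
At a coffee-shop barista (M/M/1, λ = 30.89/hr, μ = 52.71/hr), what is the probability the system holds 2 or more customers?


ρ = 30.89/52.71 = 0.5860
P(N ≥ n) = ρ^n = 0.5860^2 = 0.343439

Final: 0.343439


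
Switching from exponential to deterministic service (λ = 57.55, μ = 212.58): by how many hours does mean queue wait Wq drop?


ρ = 57.55/212.58 = 0.2707
Wq(M/M/1) = ρ/(μ−λ) = 0.2707/155.03 = 0.001746 hr
Wq(M/D/1) = ρ/(2(μ−λ)) = 0.0008731 hr
Savings = 0.001746 − 0.0008731 = 0.0008731 hr

Final: 0.0008731 hr


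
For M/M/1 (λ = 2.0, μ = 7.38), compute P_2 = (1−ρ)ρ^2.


ρ = 2.0/7.38 = 0.2710
P_n = (1−ρ)·ρ^n = (1 − 0.2710)·0.2710^2 = 0.7290·0.073442 = 0.053539

Final: 0.053539


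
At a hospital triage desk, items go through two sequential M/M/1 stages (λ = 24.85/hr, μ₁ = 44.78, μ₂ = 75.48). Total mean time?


Each node sees arrival rate λ = 24.85/hr (tandem ⇒ throughput preserved).
W₁ = 1/(μ₁−λ) = 1/(44.78−24.85) = 0.05018 hr
W₂ = 1/(μ₂−λ) = 1/(75.48−24.85) = 0.01975 hr
W_total = W₁ + W₂ = 0.05018 + 0.01975 = 0.06993 hr

Final: 0.06993 hr


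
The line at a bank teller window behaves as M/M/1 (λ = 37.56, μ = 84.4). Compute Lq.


ρ = 37.56/84.4 = 0.4450
Lq = ρ²/(1−ρ) = 0.1980/0.5550 = 0.3569

Final: 0.3569


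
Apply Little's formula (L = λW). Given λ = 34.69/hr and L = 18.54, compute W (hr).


W = L/λ = 18.54/34.69 = 0.5344 hr

Final: 0.5344 hr


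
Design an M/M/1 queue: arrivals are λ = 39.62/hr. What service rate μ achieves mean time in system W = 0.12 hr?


W = 1/(μ−λ) ⇒ μ − λ = 1/W = 1/0.12 = 8.3333
μ = λ + 1/W = 39.62 + 8.3333 = 47.9533 per hr

Final: 47.9533 /hr


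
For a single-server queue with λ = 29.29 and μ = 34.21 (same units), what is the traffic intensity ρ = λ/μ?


ρ = λ/μ = 29.29/34.21 = 0.8562

Final: 0.8562


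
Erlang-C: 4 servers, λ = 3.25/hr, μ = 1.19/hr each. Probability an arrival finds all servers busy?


a = λ/μ = 2.7311; ρ = a/4 = 0.6828
P₀ = 0.055057 (from M/M/c formula)
C(c,a) = [a^c/(c!(1−ρ))]·P₀ = [55.63468/(24·0.3172)]·0.055057
= 7.30742·0.055057 = 0.402323

Final: 0.402323


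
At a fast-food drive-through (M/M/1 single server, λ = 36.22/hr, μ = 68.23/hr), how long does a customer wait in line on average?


ρ = 36.22/68.23 = 0.5309
Wq = ρ/(μ−λ) = 0.5309/(68.23 − 36.22) = 0.5309/32.01 = 0.01658 hr

Final: 0.01658 hr


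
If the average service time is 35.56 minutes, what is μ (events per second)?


μ = 1/(service time) in consistent units.
1 second = 0.0166667 min, so μ = 0.0166667/35.56 = 0.0004687 per second

Final: 0.0004687 /sec


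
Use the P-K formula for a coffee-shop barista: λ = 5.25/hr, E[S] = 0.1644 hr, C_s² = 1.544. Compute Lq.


ρ = λ·E[S] = 5.25·0.1644 = 0.8631
Lq = ρ²(1+C_s²)/(2(1−ρ)) = 0.7449·(1+1.544)/(2·0.1369)
= 0.7449·2.5440/0.2738 = 6.92159

Final: 6.92159


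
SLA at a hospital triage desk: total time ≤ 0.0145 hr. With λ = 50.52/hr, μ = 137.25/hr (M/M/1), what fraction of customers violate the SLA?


W ~ Exponential(μ−λ) for M/M/1.
μ − λ = 137.25 − 50.52 = 86.7300
P(W > t) = e^{−(μ−λ)t} = e^{−1.2576} = 0.284340

Final: 0.284340


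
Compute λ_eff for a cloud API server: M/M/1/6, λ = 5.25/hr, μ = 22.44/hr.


ρ = 0.2340; P_K = (1−ρ)ρ^6/(1−ρ^7) = 0.0001256
λ_eff = λ(1 − P_K) = 5.25·(1 − 0.0001256) = 5.25·0.999874 = 5.2493 /hr

Final: 5.2493 /hr


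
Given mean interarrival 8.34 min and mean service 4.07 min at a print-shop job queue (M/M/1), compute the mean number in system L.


λ = 60/8.34 = 7.1942 /hr
μ = 60/4.07 = 14.7420 /hr
ρ = λ/μ = 7.1942/14.7420 = 0.4880
L = ρ/(1−ρ) = 0.4880/0.5120 = 0.9532

Final: 0.9532


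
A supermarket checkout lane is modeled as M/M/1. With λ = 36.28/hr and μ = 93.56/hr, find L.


ρ = λ/μ = 36.28/93.56 = 0.3878
L = ρ/(1−ρ) = 0.3878/(1 − 0.3878) = 0.3878/0.6122 = 0.6334

Final: 0.6334


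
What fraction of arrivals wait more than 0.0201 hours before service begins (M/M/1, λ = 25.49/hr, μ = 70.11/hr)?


ρ = 25.49/70.11 = 0.3636
P(Wq > t) = ρ·e^{−(μ−λ)t} = 0.3636·e^{−0.8969}
= 0.3636·0.407847 = 0.148282

Final: 0.148282


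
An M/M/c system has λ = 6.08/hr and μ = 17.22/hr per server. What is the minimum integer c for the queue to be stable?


Stability requires cμ > λ ⇔ c > λ/μ.
λ/μ = 6.08/17.22 = 0.3531
Minimum integer c = ⌊0.3531⌋ + 1 = 1
Check: 1·17.22 = 17.22 > 6.08, while 0·17.22 = 0.00 ≤ 6.08

Final: 1 servers


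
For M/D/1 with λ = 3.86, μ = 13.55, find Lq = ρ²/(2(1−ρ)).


ρ = 3.86/13.55 = 0.2849
M/D/1: Lq = ρ²/(2(1−ρ)) = 0.08115/(2·0.7151) = 0.05674

Final: 0.05674


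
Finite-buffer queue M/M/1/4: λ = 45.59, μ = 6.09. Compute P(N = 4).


ρ = λ/μ = 45.59/6.09 = 7.4860
P_K = (1−ρ)ρ^K/(1−ρ^(K+1)) = (-6.4860·3140.575210)/(1 − 23510.480102)
= -20369.904892/-23509.480102 = 0.866455

Final: 0.866455


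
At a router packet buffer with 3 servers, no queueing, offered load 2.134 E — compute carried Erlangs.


B(3,2.134) = 0.230375 (Erlang-B)
Carried load = a(1 − B) = 2.134·(1 − 0.230375) = 2.134·0.769625 = 1.6424 E

Final: 1.6424 Erlangs


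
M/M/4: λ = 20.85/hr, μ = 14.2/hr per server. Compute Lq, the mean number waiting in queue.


a = λ/μ = 1.4683; ρ = a/4 = 0.3671
P₀ = 0.228318
Lq = P₀·a^c·ρ / (c!·(1−ρ)²) = 0.228318·4.64805·0.3671/(24·0.40059)
= 0.04052

Final: 0.04052


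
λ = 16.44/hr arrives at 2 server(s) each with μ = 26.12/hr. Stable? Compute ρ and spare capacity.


Total capacity cμ = 2·26.12 = 52.24/hr
ρ = λ/(cμ) = 16.44/52.24 = 0.3147
Stable ⇔ ρ < 1: YES
Spare capacity = cμ − λ = 52.24 − 16.44 = 35.80/hr

Final: ρ = 0.3147; stable; margin = 35.80/hr


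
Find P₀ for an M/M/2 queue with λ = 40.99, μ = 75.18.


a = λ/μ = 40.99/75.18 = 0.5452; ρ = a/c = 0.2726
Σ_{k=0}^{1} a^k/k! (terms k=0..1) = 1.00000 + 0.54522 = 1.54522
Tail: a^2/(2!(1−ρ)) = 0.29727/(2·0.7274) = 0.20434
P₀ = 1/(1.54522 + 0.20434) = 1/1.74957 = 0.571570

Final: 0.571570


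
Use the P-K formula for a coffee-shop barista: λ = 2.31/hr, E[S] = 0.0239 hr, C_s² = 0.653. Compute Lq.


ρ = λ·E[S] = 2.31·0.0239 = 0.05521
Lq = ρ²(1+C_s²)/(2(1−ρ)) = 0.003048·(1+0.653)/(2·0.9448)
= 0.003048·1.6530/1.8896 = 0.002666

Final: 0.002666


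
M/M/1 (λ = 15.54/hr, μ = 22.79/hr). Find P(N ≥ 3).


ρ = 15.54/22.79 = 0.6819
P(N ≥ n) = ρ^n = 0.6819^3 = 0.317044

Final: 0.317044


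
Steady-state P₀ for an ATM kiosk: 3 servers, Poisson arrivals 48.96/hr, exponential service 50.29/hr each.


a = λ/μ = 48.96/50.29 = 0.9736; ρ = a/c = 0.3245
Σ_{k=0}^{2} a^k/k! (terms k=0..2) = 1.00000 + 0.97355 + 0.47390 = 2.44746
Tail: a^3/(3!(1−ρ)) = 0.92274/(6·0.6755) = 0.22767
P₀ = 1/(2.44746 + 0.22767) = 1/2.67513 = 0.373813

Final: 0.373813


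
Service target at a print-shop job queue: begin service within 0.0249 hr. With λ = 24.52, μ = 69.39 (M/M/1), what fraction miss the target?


ρ = 24.52/69.39 = 0.3534
P(Wq > t) = ρ·e^{−(μ−λ)t} = 0.3534·e^{−1.1173}
= 0.3534·0.327174 = 0.115612

Final: 0.115612


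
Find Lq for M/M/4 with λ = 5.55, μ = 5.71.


a = λ/μ = 0.9720; ρ = a/4 = 0.2430
P₀ = 0.377854
Lq = P₀·a^c·ρ / (c!·(1−ρ)²) = 0.377854·0.89254·0.2430/(24·0.57306)
= 0.005959

Final: 0.005959


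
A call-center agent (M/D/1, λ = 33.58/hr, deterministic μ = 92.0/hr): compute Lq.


ρ = 33.58/92.0 = 0.3650
M/D/1: Lq = ρ²/(2(1−ρ)) = 0.1332/(2·0.6350) = 0.10490

Final: 0.10490


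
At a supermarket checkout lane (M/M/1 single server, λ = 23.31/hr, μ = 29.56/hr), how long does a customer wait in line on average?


ρ = 23.31/29.56 = 0.7886
Wq = ρ/(μ−λ) = 0.7886/(29.56 − 23.31) = 0.7886/6.25 = 0.1262 hr

Final: 0.1262 hr


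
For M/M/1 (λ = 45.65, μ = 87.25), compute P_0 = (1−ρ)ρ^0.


ρ = 45.65/87.25 = 0.5232
P_n = (1−ρ)·ρ^n = (1 − 0.5232)·0.5232^0 = 0.4768·1.000000 = 0.476791

Final: 0.476791


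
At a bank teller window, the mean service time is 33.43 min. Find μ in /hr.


μ = 1/(service time) in consistent units.
1 hour = 60 min, so μ = 60/33.43 = 1.7948 per hour

Final: 1.7948 /hr


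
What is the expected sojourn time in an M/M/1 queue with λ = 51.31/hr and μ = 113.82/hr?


W = 1/(μ−λ) = 1/(113.82 − 51.31) = 1/62.51 = 0.01600 hr

Final: 0.01600 hr


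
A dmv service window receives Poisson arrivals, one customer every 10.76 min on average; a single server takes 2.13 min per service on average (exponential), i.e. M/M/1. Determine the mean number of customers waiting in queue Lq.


λ = 60/10.76 = 5.5762 /hr
μ = 60/2.13 = 28.1690 /hr
ρ = λ/μ = 5.5762/28.1690 = 0.1980
Lq = ρ²/(1−ρ) = 0.03919/0.8020 = 0.04886

Final: 0.04886


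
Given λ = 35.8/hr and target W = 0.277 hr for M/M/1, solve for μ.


W = 1/(μ−λ) ⇒ μ − λ = 1/W = 1/0.277 = 3.6101
μ = λ + 1/W = 35.8 + 3.6101 = 39.4101 per hr

Final: 39.4101 /hr


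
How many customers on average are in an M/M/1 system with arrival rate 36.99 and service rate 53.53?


ρ = λ/μ = 36.99/53.53 = 0.6910
L = ρ/(1−ρ) = 0.6910/(1 − 0.6910) = 0.6910/0.3090 = 2.2364

Final: 2.2364


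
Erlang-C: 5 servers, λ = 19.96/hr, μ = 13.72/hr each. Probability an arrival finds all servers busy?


a = λ/μ = 1.4548; ρ = a/5 = 0.2910
P₀ = 0.233130 (from M/M/c formula)
C(c,a) = [a^c/(c!(1−ρ))]·P₀ = [6.51677/(120·0.7090)]·0.233130
= 0.07659·0.233130 = 0.017856

Final: 0.017856
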